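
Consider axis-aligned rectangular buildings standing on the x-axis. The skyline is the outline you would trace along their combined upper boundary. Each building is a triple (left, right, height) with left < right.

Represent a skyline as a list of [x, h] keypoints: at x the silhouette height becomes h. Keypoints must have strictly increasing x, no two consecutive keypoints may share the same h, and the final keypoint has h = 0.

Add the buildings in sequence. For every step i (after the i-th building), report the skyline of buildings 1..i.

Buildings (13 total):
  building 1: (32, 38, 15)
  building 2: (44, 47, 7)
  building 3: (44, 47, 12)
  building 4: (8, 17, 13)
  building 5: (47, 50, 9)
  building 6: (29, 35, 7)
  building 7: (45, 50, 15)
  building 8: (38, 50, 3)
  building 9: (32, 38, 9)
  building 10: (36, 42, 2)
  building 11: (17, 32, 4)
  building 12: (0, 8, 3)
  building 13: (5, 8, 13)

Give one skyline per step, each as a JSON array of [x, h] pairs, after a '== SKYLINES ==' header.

== SKYLINES ==
[[32,15],[38,0]]
[[32,15],[38,0],[44,7],[47,0]]
[[32,15],[38,0],[44,12],[47,0]]
[[8,13],[17,0],[32,15],[38,0],[44,12],[47,0]]
[[8,13],[17,0],[32,15],[38,0],[44,12],[47,9],[50,0]]
[[8,13],[17,0],[29,7],[32,15],[38,0],[44,12],[47,9],[50,0]]
[[8,13],[17,0],[29,7],[32,15],[38,0],[44,12],[45,15],[50,0]]
[[8,13],[17,0],[29,7],[32,15],[38,3],[44,12],[45,15],[50,0]]
[[8,13],[17,0],[29,7],[32,15],[38,3],[44,12],[45,15],[50,0]]
[[8,13],[17,0],[29,7],[32,15],[38,3],[44,12],[45,15],[50,0]]
[[8,13],[17,4],[29,7],[32,15],[38,3],[44,12],[45,15],[50,0]]
[[0,3],[8,13],[17,4],[29,7],[32,15],[38,3],[44,12],[45,15],[50,0]]
[[0,3],[5,13],[17,4],[29,7],[32,15],[38,3],[44,12],[45,15],[50,0]]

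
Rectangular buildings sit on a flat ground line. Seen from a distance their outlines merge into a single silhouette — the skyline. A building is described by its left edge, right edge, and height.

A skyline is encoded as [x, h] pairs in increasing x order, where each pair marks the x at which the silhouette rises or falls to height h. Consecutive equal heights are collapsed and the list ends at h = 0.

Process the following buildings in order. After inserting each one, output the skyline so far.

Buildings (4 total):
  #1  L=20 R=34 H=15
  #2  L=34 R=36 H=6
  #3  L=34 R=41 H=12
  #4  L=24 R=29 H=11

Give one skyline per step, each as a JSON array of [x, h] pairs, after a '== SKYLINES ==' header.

== SKYLINES ==
[[20,15],[34,0]]
[[20,15],[34,6],[36,0]]
[[20,15],[34,12],[41,0]]
[[20,15],[34,12],[41,0]]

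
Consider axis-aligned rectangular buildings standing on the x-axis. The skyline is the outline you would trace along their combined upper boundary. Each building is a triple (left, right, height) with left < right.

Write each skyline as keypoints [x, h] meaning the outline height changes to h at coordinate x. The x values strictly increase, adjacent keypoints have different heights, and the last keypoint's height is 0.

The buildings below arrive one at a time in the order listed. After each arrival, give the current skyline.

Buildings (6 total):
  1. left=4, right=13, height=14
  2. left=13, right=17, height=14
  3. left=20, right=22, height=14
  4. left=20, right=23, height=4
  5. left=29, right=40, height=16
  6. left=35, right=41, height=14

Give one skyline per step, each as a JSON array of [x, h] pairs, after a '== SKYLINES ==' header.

== SKYLINES ==
[[4,14],[13,0]]
[[4,14],[17,0]]
[[4,14],[17,0],[20,14],[22,0]]
[[4,14],[17,0],[20,14],[22,4],[23,0]]
[[4,14],[17,0],[20,14],[22,4],[23,0],[29,16],[40,0]]
[[4,14],[17,0],[20,14],[22,4],[23,0],[29,16],[40,14],[41,0]]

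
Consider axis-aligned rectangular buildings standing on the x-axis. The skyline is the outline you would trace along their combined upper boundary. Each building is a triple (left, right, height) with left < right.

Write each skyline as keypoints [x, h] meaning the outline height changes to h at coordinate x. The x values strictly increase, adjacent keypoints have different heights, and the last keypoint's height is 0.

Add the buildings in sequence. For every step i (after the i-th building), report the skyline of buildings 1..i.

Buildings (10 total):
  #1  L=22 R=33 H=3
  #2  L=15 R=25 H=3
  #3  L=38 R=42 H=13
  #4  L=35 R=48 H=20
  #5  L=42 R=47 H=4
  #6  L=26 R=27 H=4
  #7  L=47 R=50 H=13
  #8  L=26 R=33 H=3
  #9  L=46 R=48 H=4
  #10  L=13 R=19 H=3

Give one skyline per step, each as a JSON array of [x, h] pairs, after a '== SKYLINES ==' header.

== SKYLINES ==
[[22,3],[33,0]]
[[15,3],[33,0]]
[[15,3],[33,0],[38,13],[42,0]]
[[15,3],[33,0],[35,20],[48,0]]
[[15,3],[33,0],[35,20],[48,0]]
[[15,3],[26,4],[27,3],[33,0],[35,20],[48,0]]
[[15,3],[26,4],[27,3],[33,0],[35,20],[48,13],[50,0]]
[[15,3],[26,4],[27,3],[33,0],[35,20],[48,13],[50,0]]
[[15,3],[26,4],[27,3],[33,0],[35,20],[48,13],[50,0]]
[[13,3],[26,4],[27,3],[33,0],[35,20],[48,13],[50,0]]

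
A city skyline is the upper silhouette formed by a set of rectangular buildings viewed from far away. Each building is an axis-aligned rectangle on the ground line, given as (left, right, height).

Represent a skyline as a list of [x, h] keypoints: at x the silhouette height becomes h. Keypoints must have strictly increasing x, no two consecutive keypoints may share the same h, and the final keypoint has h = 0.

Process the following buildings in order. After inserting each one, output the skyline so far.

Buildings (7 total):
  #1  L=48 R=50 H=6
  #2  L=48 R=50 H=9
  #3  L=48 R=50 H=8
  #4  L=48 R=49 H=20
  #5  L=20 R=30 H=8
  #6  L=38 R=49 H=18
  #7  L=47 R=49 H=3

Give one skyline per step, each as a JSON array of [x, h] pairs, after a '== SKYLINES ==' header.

== SKYLINES ==
[[48,6],[50,0]]
[[48,9],[50,0]]
[[48,9],[50,0]]
[[48,20],[49,9],[50,0]]
[[20,8],[30,0],[48,20],[49,9],[50,0]]
[[20,8],[30,0],[38,18],[48,20],[49,9],[50,0]]
[[20,8],[30,0],[38,18],[48,20],[49,9],[50,0]]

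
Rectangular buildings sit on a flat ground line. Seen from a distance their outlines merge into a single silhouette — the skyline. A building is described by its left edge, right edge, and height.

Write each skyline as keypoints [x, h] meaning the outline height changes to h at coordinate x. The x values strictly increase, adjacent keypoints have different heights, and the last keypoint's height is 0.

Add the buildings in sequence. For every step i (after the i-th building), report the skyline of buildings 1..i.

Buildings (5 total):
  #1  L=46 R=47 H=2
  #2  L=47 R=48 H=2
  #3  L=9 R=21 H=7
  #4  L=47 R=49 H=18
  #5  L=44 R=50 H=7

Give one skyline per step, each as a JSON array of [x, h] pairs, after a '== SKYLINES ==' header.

== SKYLINES ==
[[46,2],[47,0]]
[[46,2],[48,0]]
[[9,7],[21,0],[46,2],[48,0]]
[[9,7],[21,0],[46,2],[47,18],[49,0]]
[[9,7],[21,0],[44,7],[47,18],[49,7],[50,0]]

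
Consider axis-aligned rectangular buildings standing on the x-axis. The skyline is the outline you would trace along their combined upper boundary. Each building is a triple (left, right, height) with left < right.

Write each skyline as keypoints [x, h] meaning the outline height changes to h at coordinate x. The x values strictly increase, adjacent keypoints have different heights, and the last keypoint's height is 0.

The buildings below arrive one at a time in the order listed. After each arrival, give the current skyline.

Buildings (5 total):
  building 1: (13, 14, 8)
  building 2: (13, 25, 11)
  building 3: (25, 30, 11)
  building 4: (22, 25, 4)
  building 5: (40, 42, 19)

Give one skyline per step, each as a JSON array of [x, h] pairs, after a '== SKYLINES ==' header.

== SKYLINES ==
[[13,8],[14,0]]
[[13,11],[25,0]]
[[13,11],[30,0]]
[[13,11],[30,0]]
[[13,11],[30,0],[40,19],[42,0]]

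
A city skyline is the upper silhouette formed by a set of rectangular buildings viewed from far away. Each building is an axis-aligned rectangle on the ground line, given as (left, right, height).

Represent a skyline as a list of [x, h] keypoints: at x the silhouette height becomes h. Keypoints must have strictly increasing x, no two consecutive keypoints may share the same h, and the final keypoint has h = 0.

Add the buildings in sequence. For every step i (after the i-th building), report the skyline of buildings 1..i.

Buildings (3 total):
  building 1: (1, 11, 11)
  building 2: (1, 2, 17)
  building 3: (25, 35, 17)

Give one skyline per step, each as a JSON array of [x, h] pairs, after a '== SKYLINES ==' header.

== SKYLINES ==
[[1,11],[11,0]]
[[1,17],[2,11],[11,0]]
[[1,17],[2,11],[11,0],[25,17],[35,0]]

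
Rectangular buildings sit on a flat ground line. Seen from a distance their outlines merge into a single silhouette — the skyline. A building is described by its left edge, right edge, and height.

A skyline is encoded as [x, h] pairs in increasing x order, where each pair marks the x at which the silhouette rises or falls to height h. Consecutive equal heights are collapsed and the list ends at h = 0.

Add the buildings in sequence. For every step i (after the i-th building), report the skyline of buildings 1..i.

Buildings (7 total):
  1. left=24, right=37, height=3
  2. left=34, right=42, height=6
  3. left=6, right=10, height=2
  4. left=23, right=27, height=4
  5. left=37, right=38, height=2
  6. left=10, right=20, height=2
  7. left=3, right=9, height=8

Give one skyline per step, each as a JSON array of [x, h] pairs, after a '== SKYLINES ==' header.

== SKYLINES ==
[[24,3],[37,0]]
[[24,3],[34,6],[42,0]]
[[6,2],[10,0],[24,3],[34,6],[42,0]]
[[6,2],[10,0],[23,4],[27,3],[34,6],[42,0]]
[[6,2],[10,0],[23,4],[27,3],[34,6],[42,0]]
[[6,2],[20,0],[23,4],[27,3],[34,6],[42,0]]
[[3,8],[9,2],[20,0],[23,4],[27,3],[34,6],[42,0]]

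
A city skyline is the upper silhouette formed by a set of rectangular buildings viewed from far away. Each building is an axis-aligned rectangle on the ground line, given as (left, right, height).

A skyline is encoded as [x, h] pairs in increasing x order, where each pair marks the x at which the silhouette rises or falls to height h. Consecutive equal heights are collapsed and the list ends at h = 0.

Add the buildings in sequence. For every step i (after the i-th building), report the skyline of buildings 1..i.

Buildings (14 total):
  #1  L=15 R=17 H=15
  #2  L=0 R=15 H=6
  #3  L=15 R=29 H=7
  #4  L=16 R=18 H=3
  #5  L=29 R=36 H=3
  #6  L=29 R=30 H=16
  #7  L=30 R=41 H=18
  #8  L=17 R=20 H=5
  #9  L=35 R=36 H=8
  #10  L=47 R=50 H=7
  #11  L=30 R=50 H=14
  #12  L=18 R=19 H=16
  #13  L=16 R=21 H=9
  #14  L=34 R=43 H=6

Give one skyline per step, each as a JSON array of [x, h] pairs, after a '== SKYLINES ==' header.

== SKYLINES ==
[[15,15],[17,0]]
[[0,6],[15,15],[17,0]]
[[0,6],[15,15],[17,7],[29,0]]
[[0,6],[15,15],[17,7],[29,0]]
[[0,6],[15,15],[17,7],[29,3],[36,0]]
[[0,6],[15,15],[17,7],[29,16],[30,3],[36,0]]
[[0,6],[15,15],[17,7],[29,16],[30,18],[41,0]]
[[0,6],[15,15],[17,7],[29,16],[30,18],[41,0]]
[[0,6],[15,15],[17,7],[29,16],[30,18],[41,0]]
[[0,6],[15,15],[17,7],[29,16],[30,18],[41,0],[47,7],[50,0]]
[[0,6],[15,15],[17,7],[29,16],[30,18],[41,14],[50,0]]
[[0,6],[15,15],[17,7],[18,16],[19,7],[29,16],[30,18],[41,14],[50,0]]
[[0,6],[15,15],[17,9],[18,16],[19,9],[21,7],[29,16],[30,18],[41,14],[50,0]]
[[0,6],[15,15],[17,9],[18,16],[19,9],[21,7],[29,16],[30,18],[41,14],[50,0]]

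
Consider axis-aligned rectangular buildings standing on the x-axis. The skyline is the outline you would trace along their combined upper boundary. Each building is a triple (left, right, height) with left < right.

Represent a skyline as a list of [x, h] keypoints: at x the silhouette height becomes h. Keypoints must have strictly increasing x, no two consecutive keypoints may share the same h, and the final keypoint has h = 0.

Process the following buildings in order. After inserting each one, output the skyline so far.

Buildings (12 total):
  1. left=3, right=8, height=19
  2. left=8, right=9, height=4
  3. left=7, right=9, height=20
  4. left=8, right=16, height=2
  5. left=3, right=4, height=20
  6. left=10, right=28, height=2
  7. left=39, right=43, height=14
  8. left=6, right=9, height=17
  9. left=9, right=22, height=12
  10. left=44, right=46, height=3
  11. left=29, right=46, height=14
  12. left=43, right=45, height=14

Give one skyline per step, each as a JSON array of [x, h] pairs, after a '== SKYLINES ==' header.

== SKYLINES ==
[[3,19],[8,0]]
[[3,19],[8,4],[9,0]]
[[3,19],[7,20],[9,0]]
[[3,19],[7,20],[9,2],[16,0]]
[[3,20],[4,19],[7,20],[9,2],[16,0]]
[[3,20],[4,19],[7,20],[9,2],[28,0]]
[[3,20],[4,19],[7,20],[9,2],[28,0],[39,14],[43,0]]
[[3,20],[4,19],[7,20],[9,2],[28,0],[39,14],[43,0]]
[[3,20],[4,19],[7,20],[9,12],[22,2],[28,0],[39,14],[43,0]]
[[3,20],[4,19],[7,20],[9,12],[22,2],[28,0],[39,14],[43,0],[44,3],[46,0]]
[[3,20],[4,19],[7,20],[9,12],[22,2],[28,0],[29,14],[46,0]]
[[3,20],[4,19],[7,20],[9,12],[22,2],[28,0],[29,14],[46,0]]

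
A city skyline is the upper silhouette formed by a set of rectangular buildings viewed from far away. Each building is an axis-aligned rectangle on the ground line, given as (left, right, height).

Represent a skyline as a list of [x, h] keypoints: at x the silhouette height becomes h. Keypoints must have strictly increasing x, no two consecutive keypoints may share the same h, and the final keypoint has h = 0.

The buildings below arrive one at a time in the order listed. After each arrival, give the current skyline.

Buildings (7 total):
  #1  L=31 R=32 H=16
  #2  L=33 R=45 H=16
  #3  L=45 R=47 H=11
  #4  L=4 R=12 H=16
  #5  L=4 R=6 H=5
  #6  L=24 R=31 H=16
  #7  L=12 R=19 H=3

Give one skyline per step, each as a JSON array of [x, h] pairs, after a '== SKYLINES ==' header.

== SKYLINES ==
[[31,16],[32,0]]
[[31,16],[32,0],[33,16],[45,0]]
[[31,16],[32,0],[33,16],[45,11],[47,0]]
[[4,16],[12,0],[31,16],[32,0],[33,16],[45,11],[47,0]]
[[4,16],[12,0],[31,16],[32,0],[33,16],[45,11],[47,0]]
[[4,16],[12,0],[24,16],[32,0],[33,16],[45,11],[47,0]]
[[4,16],[12,3],[19,0],[24,16],[32,0],[33,16],[45,11],[47,0]]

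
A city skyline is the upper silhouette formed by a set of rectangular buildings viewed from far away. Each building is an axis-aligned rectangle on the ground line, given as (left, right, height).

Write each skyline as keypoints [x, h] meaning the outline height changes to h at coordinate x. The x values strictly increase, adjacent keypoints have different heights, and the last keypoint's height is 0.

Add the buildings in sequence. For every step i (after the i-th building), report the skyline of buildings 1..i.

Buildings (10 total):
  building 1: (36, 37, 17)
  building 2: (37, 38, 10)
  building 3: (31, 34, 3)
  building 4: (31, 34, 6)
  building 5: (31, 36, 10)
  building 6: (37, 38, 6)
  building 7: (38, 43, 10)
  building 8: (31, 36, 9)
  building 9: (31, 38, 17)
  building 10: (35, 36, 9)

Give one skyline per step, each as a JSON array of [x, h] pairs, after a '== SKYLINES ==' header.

== SKYLINES ==
[[36,17],[37,0]]
[[36,17],[37,10],[38,0]]
[[31,3],[34,0],[36,17],[37,10],[38,0]]
[[31,6],[34,0],[36,17],[37,10],[38,0]]
[[31,10],[36,17],[37,10],[38,0]]
[[31,10],[36,17],[37,10],[38,0]]
[[31,10],[36,17],[37,10],[43,0]]
[[31,10],[36,17],[37,10],[43,0]]
[[31,17],[38,10],[43,0]]
[[31,17],[38,10],[43,0]]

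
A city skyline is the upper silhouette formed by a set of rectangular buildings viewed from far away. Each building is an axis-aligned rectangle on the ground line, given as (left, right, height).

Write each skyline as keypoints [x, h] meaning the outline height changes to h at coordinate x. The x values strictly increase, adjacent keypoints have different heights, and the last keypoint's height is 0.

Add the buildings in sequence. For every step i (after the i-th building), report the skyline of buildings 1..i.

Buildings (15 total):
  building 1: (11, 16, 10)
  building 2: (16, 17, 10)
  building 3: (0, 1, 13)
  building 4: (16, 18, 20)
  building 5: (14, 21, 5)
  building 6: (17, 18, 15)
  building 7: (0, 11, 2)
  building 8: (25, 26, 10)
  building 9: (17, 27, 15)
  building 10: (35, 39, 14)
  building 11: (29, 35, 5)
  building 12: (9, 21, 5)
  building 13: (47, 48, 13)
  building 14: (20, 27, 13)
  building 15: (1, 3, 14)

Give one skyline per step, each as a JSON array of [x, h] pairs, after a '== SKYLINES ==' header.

== SKYLINES ==
[[11,10],[16,0]]
[[11,10],[17,0]]
[[0,13],[1,0],[11,10],[17,0]]
[[0,13],[1,0],[11,10],[16,20],[18,0]]
[[0,13],[1,0],[11,10],[16,20],[18,5],[21,0]]
[[0,13],[1,0],[11,10],[16,20],[18,5],[21,0]]
[[0,13],[1,2],[11,10],[16,20],[18,5],[21,0]]
[[0,13],[1,2],[11,10],[16,20],[18,5],[21,0],[25,10],[26,0]]
[[0,13],[1,2],[11,10],[16,20],[18,15],[27,0]]
[[0,13],[1,2],[11,10],[16,20],[18,15],[27,0],[35,14],[39,0]]
[[0,13],[1,2],[11,10],[16,20],[18,15],[27,0],[29,5],[35,14],[39,0]]
[[0,13],[1,2],[9,5],[11,10],[16,20],[18,15],[27,0],[29,5],[35,14],[39,0]]
[[0,13],[1,2],[9,5],[11,10],[16,20],[18,15],[27,0],[29,5],[35,14],[39,0],[47,13],[48,0]]
[[0,13],[1,2],[9,5],[11,10],[16,20],[18,15],[27,0],[29,5],[35,14],[39,0],[47,13],[48,0]]
[[0,13],[1,14],[3,2],[9,5],[11,10],[16,20],[18,15],[27,0],[29,5],[35,14],[39,0],[47,13],[48,0]]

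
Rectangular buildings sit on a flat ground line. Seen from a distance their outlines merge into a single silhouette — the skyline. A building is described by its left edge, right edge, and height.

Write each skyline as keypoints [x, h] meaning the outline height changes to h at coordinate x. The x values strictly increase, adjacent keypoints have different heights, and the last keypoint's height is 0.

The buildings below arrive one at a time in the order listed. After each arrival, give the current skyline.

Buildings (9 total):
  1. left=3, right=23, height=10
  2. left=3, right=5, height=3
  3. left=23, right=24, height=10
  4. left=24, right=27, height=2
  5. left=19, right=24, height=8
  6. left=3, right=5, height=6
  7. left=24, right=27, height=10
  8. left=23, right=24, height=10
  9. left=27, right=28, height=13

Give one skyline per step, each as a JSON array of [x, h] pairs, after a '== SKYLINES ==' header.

== SKYLINES ==
[[3,10],[23,0]]
[[3,10],[23,0]]
[[3,10],[24,0]]
[[3,10],[24,2],[27,0]]
[[3,10],[24,2],[27,0]]
[[3,10],[24,2],[27,0]]
[[3,10],[27,0]]
[[3,10],[27,0]]
[[3,10],[27,13],[28,0]]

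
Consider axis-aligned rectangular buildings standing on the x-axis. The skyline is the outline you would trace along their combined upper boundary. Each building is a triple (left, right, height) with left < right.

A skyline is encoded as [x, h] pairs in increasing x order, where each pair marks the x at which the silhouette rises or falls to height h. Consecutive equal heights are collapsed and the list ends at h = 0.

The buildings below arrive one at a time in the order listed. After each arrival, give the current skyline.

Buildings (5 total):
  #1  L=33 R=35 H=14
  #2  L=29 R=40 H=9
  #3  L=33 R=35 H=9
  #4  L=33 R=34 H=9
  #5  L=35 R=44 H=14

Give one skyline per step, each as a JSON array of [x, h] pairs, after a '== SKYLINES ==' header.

== SKYLINES ==
[[33,14],[35,0]]
[[29,9],[33,14],[35,9],[40,0]]
[[29,9],[33,14],[35,9],[40,0]]
[[29,9],[33,14],[35,9],[40,0]]
[[29,9],[33,14],[44,0]]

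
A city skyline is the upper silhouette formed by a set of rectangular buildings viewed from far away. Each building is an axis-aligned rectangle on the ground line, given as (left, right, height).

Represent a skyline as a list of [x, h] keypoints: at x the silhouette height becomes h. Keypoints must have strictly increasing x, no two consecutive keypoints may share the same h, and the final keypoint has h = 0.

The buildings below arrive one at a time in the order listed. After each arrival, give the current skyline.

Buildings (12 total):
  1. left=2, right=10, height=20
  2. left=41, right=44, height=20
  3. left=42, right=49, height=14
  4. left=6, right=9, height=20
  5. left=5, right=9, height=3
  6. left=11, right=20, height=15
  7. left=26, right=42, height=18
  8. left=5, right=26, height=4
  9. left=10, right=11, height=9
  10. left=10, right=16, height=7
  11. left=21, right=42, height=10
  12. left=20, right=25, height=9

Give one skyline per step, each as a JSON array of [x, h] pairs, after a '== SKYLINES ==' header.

== SKYLINES ==
[[2,20],[10,0]]
[[2,20],[10,0],[41,20],[44,0]]
[[2,20],[10,0],[41,20],[44,14],[49,0]]
[[2,20],[10,0],[41,20],[44,14],[49,0]]
[[2,20],[10,0],[41,20],[44,14],[49,0]]
[[2,20],[10,0],[11,15],[20,0],[41,20],[44,14],[49,0]]
[[2,20],[10,0],[11,15],[20,0],[26,18],[41,20],[44,14],[49,0]]
[[2,20],[10,4],[11,15],[20,4],[26,18],[41,20],[44,14],[49,0]]
[[2,20],[10,9],[11,15],[20,4],[26,18],[41,20],[44,14],[49,0]]
[[2,20],[10,9],[11,15],[20,4],[26,18],[41,20],[44,14],[49,0]]
[[2,20],[10,9],[11,15],[20,4],[21,10],[26,18],[41,20],[44,14],[49,0]]
[[2,20],[10,9],[11,15],[20,9],[21,10],[26,18],[41,20],[44,14],[49,0]]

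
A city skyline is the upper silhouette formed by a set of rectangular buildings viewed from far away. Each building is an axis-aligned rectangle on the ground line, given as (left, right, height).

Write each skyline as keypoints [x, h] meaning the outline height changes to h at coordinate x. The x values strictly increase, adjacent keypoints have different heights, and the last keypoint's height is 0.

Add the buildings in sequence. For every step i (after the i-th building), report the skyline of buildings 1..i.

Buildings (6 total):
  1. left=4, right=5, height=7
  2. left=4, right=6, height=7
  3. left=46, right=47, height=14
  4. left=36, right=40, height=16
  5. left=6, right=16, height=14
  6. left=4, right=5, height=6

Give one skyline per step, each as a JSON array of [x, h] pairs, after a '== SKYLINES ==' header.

== SKYLINES ==
[[4,7],[5,0]]
[[4,7],[6,0]]
[[4,7],[6,0],[46,14],[47,0]]
[[4,7],[6,0],[36,16],[40,0],[46,14],[47,0]]
[[4,7],[6,14],[16,0],[36,16],[40,0],[46,14],[47,0]]
[[4,7],[6,14],[16,0],[36,16],[40,0],[46,14],[47,0]]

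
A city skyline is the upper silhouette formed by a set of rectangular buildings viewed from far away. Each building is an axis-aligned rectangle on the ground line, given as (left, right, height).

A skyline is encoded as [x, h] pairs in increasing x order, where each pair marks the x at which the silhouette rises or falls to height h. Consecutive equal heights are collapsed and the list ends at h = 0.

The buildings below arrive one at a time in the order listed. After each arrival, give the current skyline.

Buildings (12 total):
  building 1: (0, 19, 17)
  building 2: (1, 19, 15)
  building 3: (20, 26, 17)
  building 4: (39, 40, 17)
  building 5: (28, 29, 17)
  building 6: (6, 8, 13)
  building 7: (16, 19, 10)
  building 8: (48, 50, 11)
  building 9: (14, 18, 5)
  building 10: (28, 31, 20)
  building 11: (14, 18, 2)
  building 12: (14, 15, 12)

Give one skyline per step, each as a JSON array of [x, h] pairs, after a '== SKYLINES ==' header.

== SKYLINES ==
[[0,17],[19,0]]
[[0,17],[19,0]]
[[0,17],[19,0],[20,17],[26,0]]
[[0,17],[19,0],[20,17],[26,0],[39,17],[40,0]]
[[0,17],[19,0],[20,17],[26,0],[28,17],[29,0],[39,17],[40,0]]
[[0,17],[19,0],[20,17],[26,0],[28,17],[29,0],[39,17],[40,0]]
[[0,17],[19,0],[20,17],[26,0],[28,17],[29,0],[39,17],[40,0]]
[[0,17],[19,0],[20,17],[26,0],[28,17],[29,0],[39,17],[40,0],[48,11],[50,0]]
[[0,17],[19,0],[20,17],[26,0],[28,17],[29,0],[39,17],[40,0],[48,11],[50,0]]
[[0,17],[19,0],[20,17],[26,0],[28,20],[31,0],[39,17],[40,0],[48,11],[50,0]]
[[0,17],[19,0],[20,17],[26,0],[28,20],[31,0],[39,17],[40,0],[48,11],[50,0]]
[[0,17],[19,0],[20,17],[26,0],[28,20],[31,0],[39,17],[40,0],[48,11],[50,0]]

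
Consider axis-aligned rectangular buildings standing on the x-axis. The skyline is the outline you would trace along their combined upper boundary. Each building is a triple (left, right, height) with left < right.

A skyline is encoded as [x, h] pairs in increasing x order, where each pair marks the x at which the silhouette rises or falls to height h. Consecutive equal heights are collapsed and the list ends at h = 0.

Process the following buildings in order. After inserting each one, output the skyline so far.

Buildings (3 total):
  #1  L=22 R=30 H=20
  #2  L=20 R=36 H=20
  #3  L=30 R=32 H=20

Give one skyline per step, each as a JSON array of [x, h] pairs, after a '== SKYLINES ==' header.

== SKYLINES ==
[[22,20],[30,0]]
[[20,20],[36,0]]
[[20,20],[36,0]]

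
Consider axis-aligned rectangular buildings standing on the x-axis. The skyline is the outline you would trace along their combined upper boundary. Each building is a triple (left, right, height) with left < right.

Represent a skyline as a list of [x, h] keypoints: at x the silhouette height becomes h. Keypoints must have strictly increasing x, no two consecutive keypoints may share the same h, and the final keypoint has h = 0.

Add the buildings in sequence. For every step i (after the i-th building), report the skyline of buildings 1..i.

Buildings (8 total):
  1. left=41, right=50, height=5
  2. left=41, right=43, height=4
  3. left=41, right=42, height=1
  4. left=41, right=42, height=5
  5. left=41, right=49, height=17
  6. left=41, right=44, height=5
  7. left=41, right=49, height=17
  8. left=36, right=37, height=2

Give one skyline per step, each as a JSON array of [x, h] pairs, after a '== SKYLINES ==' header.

== SKYLINES ==
[[41,5],[50,0]]
[[41,5],[50,0]]
[[41,5],[50,0]]
[[41,5],[50,0]]
[[41,17],[49,5],[50,0]]
[[41,17],[49,5],[50,0]]
[[41,17],[49,5],[50,0]]
[[36,2],[37,0],[41,17],[49,5],[50,0]]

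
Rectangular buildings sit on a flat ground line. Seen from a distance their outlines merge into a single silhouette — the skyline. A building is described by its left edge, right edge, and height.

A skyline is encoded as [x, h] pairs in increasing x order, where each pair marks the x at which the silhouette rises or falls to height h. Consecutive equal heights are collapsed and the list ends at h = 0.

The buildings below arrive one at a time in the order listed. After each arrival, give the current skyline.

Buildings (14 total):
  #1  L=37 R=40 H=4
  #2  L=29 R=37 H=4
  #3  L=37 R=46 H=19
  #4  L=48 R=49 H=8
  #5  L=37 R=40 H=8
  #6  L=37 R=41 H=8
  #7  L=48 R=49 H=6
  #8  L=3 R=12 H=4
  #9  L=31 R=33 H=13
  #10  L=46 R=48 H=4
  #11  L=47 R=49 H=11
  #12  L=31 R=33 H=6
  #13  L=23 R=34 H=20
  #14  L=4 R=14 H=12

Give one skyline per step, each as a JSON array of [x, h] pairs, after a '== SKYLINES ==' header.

== SKYLINES ==
[[37,4],[40,0]]
[[29,4],[40,0]]
[[29,4],[37,19],[46,0]]
[[29,4],[37,19],[46,0],[48,8],[49,0]]
[[29,4],[37,19],[46,0],[48,8],[49,0]]
[[29,4],[37,19],[46,0],[48,8],[49,0]]
[[29,4],[37,19],[46,0],[48,8],[49,0]]
[[3,4],[12,0],[29,4],[37,19],[46,0],[48,8],[49,0]]
[[3,4],[12,0],[29,4],[31,13],[33,4],[37,19],[46,0],[48,8],[49,0]]
[[3,4],[12,0],[29,4],[31,13],[33,4],[37,19],[46,4],[48,8],[49,0]]
[[3,4],[12,0],[29,4],[31,13],[33,4],[37,19],[46,4],[47,11],[49,0]]
[[3,4],[12,0],[29,4],[31,13],[33,4],[37,19],[46,4],[47,11],[49,0]]
[[3,4],[12,0],[23,20],[34,4],[37,19],[46,4],[47,11],[49,0]]
[[3,4],[4,12],[14,0],[23,20],[34,4],[37,19],[46,4],[47,11],[49,0]]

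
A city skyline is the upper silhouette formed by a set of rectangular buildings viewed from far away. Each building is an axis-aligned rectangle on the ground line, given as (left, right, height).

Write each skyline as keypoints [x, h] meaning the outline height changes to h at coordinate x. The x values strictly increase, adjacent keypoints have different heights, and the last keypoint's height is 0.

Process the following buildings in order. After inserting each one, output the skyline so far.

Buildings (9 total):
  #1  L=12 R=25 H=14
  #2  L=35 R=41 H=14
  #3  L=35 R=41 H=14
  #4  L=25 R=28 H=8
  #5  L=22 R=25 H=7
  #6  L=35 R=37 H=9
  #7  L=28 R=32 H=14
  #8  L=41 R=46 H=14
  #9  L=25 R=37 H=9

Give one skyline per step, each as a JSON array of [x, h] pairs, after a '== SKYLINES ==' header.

== SKYLINES ==
[[12,14],[25,0]]
[[12,14],[25,0],[35,14],[41,0]]
[[12,14],[25,0],[35,14],[41,0]]
[[12,14],[25,8],[28,0],[35,14],[41,0]]
[[12,14],[25,8],[28,0],[35,14],[41,0]]
[[12,14],[25,8],[28,0],[35,14],[41,0]]
[[12,14],[25,8],[28,14],[32,0],[35,14],[41,0]]
[[12,14],[25,8],[28,14],[32,0],[35,14],[46,0]]
[[12,14],[25,9],[28,14],[32,9],[35,14],[46,0]]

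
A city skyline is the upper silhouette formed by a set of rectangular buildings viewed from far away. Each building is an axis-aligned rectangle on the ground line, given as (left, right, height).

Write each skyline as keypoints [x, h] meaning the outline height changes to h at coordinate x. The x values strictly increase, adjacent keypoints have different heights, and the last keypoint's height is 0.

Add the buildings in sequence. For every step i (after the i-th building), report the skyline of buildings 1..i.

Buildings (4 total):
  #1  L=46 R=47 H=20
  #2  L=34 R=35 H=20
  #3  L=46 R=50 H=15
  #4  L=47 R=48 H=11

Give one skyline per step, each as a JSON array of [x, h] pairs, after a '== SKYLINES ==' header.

== SKYLINES ==
[[46,20],[47,0]]
[[34,20],[35,0],[46,20],[47,0]]
[[34,20],[35,0],[46,20],[47,15],[50,0]]
[[34,20],[35,0],[46,20],[47,15],[50,0]]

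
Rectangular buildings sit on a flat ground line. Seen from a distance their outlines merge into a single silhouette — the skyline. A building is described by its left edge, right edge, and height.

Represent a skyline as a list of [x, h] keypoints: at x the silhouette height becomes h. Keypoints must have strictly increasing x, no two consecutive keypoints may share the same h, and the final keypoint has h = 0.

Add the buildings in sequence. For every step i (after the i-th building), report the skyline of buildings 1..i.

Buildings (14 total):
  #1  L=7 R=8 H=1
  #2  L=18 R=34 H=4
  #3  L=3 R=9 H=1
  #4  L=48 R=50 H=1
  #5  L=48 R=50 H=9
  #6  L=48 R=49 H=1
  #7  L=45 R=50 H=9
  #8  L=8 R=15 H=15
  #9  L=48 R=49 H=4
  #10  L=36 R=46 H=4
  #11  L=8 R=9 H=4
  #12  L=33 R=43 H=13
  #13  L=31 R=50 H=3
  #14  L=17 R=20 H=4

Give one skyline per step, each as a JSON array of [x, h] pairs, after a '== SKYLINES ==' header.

== SKYLINES ==
[[7,1],[8,0]]
[[7,1],[8,0],[18,4],[34,0]]
[[3,1],[9,0],[18,4],[34,0]]
[[3,1],[9,0],[18,4],[34,0],[48,1],[50,0]]
[[3,1],[9,0],[18,4],[34,0],[48,9],[50,0]]
[[3,1],[9,0],[18,4],[34,0],[48,9],[50,0]]
[[3,1],[9,0],[18,4],[34,0],[45,9],[50,0]]
[[3,1],[8,15],[15,0],[18,4],[34,0],[45,9],[50,0]]
[[3,1],[8,15],[15,0],[18,4],[34,0],[45,9],[50,0]]
[[3,1],[8,15],[15,0],[18,4],[34,0],[36,4],[45,9],[50,0]]
[[3,1],[8,15],[15,0],[18,4],[34,0],[36,4],[45,9],[50,0]]
[[3,1],[8,15],[15,0],[18,4],[33,13],[43,4],[45,9],[50,0]]
[[3,1],[8,15],[15,0],[18,4],[33,13],[43,4],[45,9],[50,0]]
[[3,1],[8,15],[15,0],[17,4],[33,13],[43,4],[45,9],[50,0]]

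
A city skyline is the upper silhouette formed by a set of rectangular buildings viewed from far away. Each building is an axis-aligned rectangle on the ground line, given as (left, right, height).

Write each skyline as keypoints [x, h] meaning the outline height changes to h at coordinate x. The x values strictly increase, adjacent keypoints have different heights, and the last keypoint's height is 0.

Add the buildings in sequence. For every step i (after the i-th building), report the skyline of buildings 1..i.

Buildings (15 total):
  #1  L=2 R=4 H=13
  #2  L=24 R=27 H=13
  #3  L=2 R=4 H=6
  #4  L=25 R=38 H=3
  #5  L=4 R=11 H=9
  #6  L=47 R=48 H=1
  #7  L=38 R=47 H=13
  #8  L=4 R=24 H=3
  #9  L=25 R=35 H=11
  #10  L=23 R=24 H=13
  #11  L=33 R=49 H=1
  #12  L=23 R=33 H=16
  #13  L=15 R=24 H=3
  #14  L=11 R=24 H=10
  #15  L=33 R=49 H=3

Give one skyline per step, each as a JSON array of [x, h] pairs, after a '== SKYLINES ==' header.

== SKYLINES ==
[[2,13],[4,0]]
[[2,13],[4,0],[24,13],[27,0]]
[[2,13],[4,0],[24,13],[27,0]]
[[2,13],[4,0],[24,13],[27,3],[38,0]]
[[2,13],[4,9],[11,0],[24,13],[27,3],[38,0]]
[[2,13],[4,9],[11,0],[24,13],[27,3],[38,0],[47,1],[48,0]]
[[2,13],[4,9],[11,0],[24,13],[27,3],[38,13],[47,1],[48,0]]
[[2,13],[4,9],[11,3],[24,13],[27,3],[38,13],[47,1],[48,0]]
[[2,13],[4,9],[11,3],[24,13],[27,11],[35,3],[38,13],[47,1],[48,0]]
[[2,13],[4,9],[11,3],[23,13],[27,11],[35,3],[38,13],[47,1],[48,0]]
[[2,13],[4,9],[11,3],[23,13],[27,11],[35,3],[38,13],[47,1],[49,0]]
[[2,13],[4,9],[11,3],[23,16],[33,11],[35,3],[38,13],[47,1],[49,0]]
[[2,13],[4,9],[11,3],[23,16],[33,11],[35,3],[38,13],[47,1],[49,0]]
[[2,13],[4,9],[11,10],[23,16],[33,11],[35,3],[38,13],[47,1],[49,0]]
[[2,13],[4,9],[11,10],[23,16],[33,11],[35,3],[38,13],[47,3],[49,0]]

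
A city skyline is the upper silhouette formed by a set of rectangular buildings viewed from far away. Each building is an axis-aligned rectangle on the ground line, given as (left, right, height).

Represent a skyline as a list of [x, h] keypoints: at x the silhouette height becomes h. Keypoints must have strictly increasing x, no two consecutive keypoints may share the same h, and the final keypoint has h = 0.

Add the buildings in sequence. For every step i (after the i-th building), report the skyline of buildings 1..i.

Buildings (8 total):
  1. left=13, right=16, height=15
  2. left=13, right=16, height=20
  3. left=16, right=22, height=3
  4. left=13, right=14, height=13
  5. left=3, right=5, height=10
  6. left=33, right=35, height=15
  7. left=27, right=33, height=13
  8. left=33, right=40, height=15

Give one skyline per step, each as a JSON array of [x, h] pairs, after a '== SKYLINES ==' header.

== SKYLINES ==
[[13,15],[16,0]]
[[13,20],[16,0]]
[[13,20],[16,3],[22,0]]
[[13,20],[16,3],[22,0]]
[[3,10],[5,0],[13,20],[16,3],[22,0]]
[[3,10],[5,0],[13,20],[16,3],[22,0],[33,15],[35,0]]
[[3,10],[5,0],[13,20],[16,3],[22,0],[27,13],[33,15],[35,0]]
[[3,10],[5,0],[13,20],[16,3],[22,0],[27,13],[33,15],[40,0]]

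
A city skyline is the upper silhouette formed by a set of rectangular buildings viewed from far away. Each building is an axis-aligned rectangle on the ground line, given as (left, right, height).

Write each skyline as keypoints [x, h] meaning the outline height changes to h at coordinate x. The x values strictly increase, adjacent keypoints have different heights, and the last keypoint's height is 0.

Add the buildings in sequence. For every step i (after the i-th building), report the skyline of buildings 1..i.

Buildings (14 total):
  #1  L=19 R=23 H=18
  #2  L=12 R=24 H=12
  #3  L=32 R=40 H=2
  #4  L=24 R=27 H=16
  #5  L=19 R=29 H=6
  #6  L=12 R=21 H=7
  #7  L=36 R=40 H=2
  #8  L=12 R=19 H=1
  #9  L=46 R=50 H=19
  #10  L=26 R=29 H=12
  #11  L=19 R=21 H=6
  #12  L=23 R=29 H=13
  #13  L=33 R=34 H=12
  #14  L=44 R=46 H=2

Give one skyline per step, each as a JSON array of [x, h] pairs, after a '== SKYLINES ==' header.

== SKYLINES ==
[[19,18],[23,0]]
[[12,12],[19,18],[23,12],[24,0]]
[[12,12],[19,18],[23,12],[24,0],[32,2],[40,0]]
[[12,12],[19,18],[23,12],[24,16],[27,0],[32,2],[40,0]]
[[12,12],[19,18],[23,12],[24,16],[27,6],[29,0],[32,2],[40,0]]
[[12,12],[19,18],[23,12],[24,16],[27,6],[29,0],[32,2],[40,0]]
[[12,12],[19,18],[23,12],[24,16],[27,6],[29,0],[32,2],[40,0]]
[[12,12],[19,18],[23,12],[24,16],[27,6],[29,0],[32,2],[40,0]]
[[12,12],[19,18],[23,12],[24,16],[27,6],[29,0],[32,2],[40,0],[46,19],[50,0]]
[[12,12],[19,18],[23,12],[24,16],[27,12],[29,0],[32,2],[40,0],[46,19],[50,0]]
[[12,12],[19,18],[23,12],[24,16],[27,12],[29,0],[32,2],[40,0],[46,19],[50,0]]
[[12,12],[19,18],[23,13],[24,16],[27,13],[29,0],[32,2],[40,0],[46,19],[50,0]]
[[12,12],[19,18],[23,13],[24,16],[27,13],[29,0],[32,2],[33,12],[34,2],[40,0],[46,19],[50,0]]
[[12,12],[19,18],[23,13],[24,16],[27,13],[29,0],[32,2],[33,12],[34,2],[40,0],[44,2],[46,19],[50,0]]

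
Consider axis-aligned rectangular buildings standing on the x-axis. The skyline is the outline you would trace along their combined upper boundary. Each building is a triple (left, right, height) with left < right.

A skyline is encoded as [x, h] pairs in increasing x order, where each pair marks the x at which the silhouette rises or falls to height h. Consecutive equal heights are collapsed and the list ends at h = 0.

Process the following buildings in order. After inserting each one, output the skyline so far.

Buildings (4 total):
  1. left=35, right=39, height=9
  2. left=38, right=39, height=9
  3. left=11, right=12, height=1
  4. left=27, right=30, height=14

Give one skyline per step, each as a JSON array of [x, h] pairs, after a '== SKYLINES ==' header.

== SKYLINES ==
[[35,9],[39,0]]
[[35,9],[39,0]]
[[11,1],[12,0],[35,9],[39,0]]
[[11,1],[12,0],[27,14],[30,0],[35,9],[39,0]]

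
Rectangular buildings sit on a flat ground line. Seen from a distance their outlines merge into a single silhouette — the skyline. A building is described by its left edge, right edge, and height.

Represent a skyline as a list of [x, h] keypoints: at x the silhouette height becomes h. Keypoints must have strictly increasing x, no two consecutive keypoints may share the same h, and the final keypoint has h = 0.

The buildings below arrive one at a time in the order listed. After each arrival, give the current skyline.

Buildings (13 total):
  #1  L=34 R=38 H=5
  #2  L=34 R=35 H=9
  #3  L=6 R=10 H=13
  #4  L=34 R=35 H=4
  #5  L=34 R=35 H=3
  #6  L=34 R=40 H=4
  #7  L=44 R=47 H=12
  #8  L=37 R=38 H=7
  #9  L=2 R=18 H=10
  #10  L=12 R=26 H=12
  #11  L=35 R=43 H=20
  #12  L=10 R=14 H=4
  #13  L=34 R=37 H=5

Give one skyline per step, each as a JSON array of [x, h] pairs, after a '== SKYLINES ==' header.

== SKYLINES ==
[[34,5],[38,0]]
[[34,9],[35,5],[38,0]]
[[6,13],[10,0],[34,9],[35,5],[38,0]]
[[6,13],[10,0],[34,9],[35,5],[38,0]]
[[6,13],[10,0],[34,9],[35,5],[38,0]]
[[6,13],[10,0],[34,9],[35,5],[38,4],[40,0]]
[[6,13],[10,0],[34,9],[35,5],[38,4],[40,0],[44,12],[47,0]]
[[6,13],[10,0],[34,9],[35,5],[37,7],[38,4],[40,0],[44,12],[47,0]]
[[2,10],[6,13],[10,10],[18,0],[34,9],[35,5],[37,7],[38,4],[40,0],[44,12],[47,0]]
[[2,10],[6,13],[10,10],[12,12],[26,0],[34,9],[35,5],[37,7],[38,4],[40,0],[44,12],[47,0]]
[[2,10],[6,13],[10,10],[12,12],[26,0],[34,9],[35,20],[43,0],[44,12],[47,0]]
[[2,10],[6,13],[10,10],[12,12],[26,0],[34,9],[35,20],[43,0],[44,12],[47,0]]
[[2,10],[6,13],[10,10],[12,12],[26,0],[34,9],[35,20],[43,0],[44,12],[47,0]]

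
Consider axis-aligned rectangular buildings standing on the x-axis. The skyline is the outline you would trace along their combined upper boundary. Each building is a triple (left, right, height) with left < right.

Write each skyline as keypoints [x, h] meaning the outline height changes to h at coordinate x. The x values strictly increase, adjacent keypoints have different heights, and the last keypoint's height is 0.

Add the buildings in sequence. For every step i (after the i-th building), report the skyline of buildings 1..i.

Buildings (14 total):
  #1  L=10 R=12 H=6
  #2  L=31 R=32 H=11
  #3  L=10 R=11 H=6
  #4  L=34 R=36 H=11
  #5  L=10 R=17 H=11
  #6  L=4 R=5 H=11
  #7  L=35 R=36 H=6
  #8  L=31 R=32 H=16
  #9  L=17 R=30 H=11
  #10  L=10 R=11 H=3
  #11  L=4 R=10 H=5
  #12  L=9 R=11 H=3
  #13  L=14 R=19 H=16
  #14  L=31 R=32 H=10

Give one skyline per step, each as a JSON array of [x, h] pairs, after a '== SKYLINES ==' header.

== SKYLINES ==
[[10,6],[12,0]]
[[10,6],[12,0],[31,11],[32,0]]
[[10,6],[12,0],[31,11],[32,0]]
[[10,6],[12,0],[31,11],[32,0],[34,11],[36,0]]
[[10,11],[17,0],[31,11],[32,0],[34,11],[36,0]]
[[4,11],[5,0],[10,11],[17,0],[31,11],[32,0],[34,11],[36,0]]
[[4,11],[5,0],[10,11],[17,0],[31,11],[32,0],[34,11],[36,0]]
[[4,11],[5,0],[10,11],[17,0],[31,16],[32,0],[34,11],[36,0]]
[[4,11],[5,0],[10,11],[30,0],[31,16],[32,0],[34,11],[36,0]]
[[4,11],[5,0],[10,11],[30,0],[31,16],[32,0],[34,11],[36,0]]
[[4,11],[5,5],[10,11],[30,0],[31,16],[32,0],[34,11],[36,0]]
[[4,11],[5,5],[10,11],[30,0],[31,16],[32,0],[34,11],[36,0]]
[[4,11],[5,5],[10,11],[14,16],[19,11],[30,0],[31,16],[32,0],[34,11],[36,0]]
[[4,11],[5,5],[10,11],[14,16],[19,11],[30,0],[31,16],[32,0],[34,11],[36,0]]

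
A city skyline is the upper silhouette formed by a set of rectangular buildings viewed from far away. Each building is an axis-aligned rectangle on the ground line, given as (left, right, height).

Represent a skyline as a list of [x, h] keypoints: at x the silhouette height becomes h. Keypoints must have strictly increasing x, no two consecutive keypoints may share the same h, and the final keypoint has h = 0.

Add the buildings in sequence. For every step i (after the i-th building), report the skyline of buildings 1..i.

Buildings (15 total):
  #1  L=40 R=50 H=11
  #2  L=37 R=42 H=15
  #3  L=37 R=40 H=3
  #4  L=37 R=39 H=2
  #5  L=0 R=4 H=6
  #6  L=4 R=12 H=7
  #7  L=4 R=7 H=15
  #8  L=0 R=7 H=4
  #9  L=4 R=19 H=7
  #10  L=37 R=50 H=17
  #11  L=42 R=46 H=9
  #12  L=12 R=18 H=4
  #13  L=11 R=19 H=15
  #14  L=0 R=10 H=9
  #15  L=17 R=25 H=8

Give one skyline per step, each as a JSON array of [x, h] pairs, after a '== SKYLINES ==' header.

== SKYLINES ==
[[40,11],[50,0]]
[[37,15],[42,11],[50,0]]
[[37,15],[42,11],[50,0]]
[[37,15],[42,11],[50,0]]
[[0,6],[4,0],[37,15],[42,11],[50,0]]
[[0,6],[4,7],[12,0],[37,15],[42,11],[50,0]]
[[0,6],[4,15],[7,7],[12,0],[37,15],[42,11],[50,0]]
[[0,6],[4,15],[7,7],[12,0],[37,15],[42,11],[50,0]]
[[0,6],[4,15],[7,7],[19,0],[37,15],[42,11],[50,0]]
[[0,6],[4,15],[7,7],[19,0],[37,17],[50,0]]
[[0,6],[4,15],[7,7],[19,0],[37,17],[50,0]]
[[0,6],[4,15],[7,7],[19,0],[37,17],[50,0]]
[[0,6],[4,15],[7,7],[11,15],[19,0],[37,17],[50,0]]
[[0,9],[4,15],[7,9],[10,7],[11,15],[19,0],[37,17],[50,0]]
[[0,9],[4,15],[7,9],[10,7],[11,15],[19,8],[25,0],[37,17],[50,0]]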